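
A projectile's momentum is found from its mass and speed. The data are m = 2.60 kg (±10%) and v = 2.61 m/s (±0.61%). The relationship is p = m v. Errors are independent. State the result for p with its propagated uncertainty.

6.79 ± 0.680 kg·m/s

Since p is a product/quotient, work with relative uncertainties:
  (1·δm/m)² = (1×0.100)² = 0.0100;  (1·δv/v)² = (1×0.00610)² = 3.72e-05
δp/p = √(0.0100) = 0.100
p = 6.79 kg·m/s, so δp = 0.100 × 6.79 = 0.680 kg·m/s.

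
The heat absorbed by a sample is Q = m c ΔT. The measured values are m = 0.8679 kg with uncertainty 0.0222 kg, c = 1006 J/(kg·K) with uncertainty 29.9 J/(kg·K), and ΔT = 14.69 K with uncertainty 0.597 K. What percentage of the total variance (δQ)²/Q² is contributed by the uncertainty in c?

27.7%

(δQ/Q)² = (1·δm/m)² + (1·δc/c)² + (1·δΔT/ΔT)²
  m term: (1×0.0256)² = 0.000654
  c term: (1×0.0297)² = 0.000883
  ΔT term: (1×0.0406)² = 0.00165
Total = 0.00319. Share from c = 0.000883/0.00319 = 0.277.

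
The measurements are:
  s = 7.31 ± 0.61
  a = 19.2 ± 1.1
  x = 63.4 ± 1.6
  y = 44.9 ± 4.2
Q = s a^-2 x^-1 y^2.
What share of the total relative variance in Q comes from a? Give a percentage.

23.6%

(δQ/Q)² = (1·δs/s)² + (-2·δa/a)² + (-1·δx/x)² + (2·δy/y)²
  s term: (1×0.0834)² = 0.00696
  a term: (-2×0.0573)² = 0.0131
  x term: (-1×0.0252)² = 0.000637
  y term: (2×0.0935)² = 0.0350
Total = 0.0557. Share from a = 0.0131/0.0557 = 0.236.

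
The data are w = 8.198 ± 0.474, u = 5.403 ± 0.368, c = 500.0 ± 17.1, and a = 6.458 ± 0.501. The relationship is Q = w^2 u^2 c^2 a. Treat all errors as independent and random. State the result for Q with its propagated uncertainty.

(3.168 ± 0.654) × 10^9

Relative error in a monomial: (δQ/Q)² = Σ (nᵢ · δxᵢ/xᵢ)².
  (2·δw/w)² = (2×0.0578)² = 0.0134;  (2·δu/u)² = (2×0.0681)² = 0.0186;  (2·δc/c)² = (2×0.0342)² = 0.00468;  (1·δa/a)² = (1×0.0776)² = 0.00602
δQ/Q = √(0.0426) = 0.206
Q = 3.168e+09, so δQ = 0.206 × 3.168e+09 = 6.54e+08.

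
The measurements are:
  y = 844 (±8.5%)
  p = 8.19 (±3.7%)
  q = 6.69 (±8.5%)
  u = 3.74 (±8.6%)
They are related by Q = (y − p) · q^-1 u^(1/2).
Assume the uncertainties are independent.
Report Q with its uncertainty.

Let w = y − p = 836. δw = √(δy² + δp²) = √(5150 + 0.0918) = 71.7, so δw/w = 0.0858.
Q is then a monomial in w, q, u:
δQ/Q = √((δw/w)² + (-1·δq/q)² + (½·δu/u)²) = √(0.00737 + 0.00723 + 0.00185) = 0.128
Q = 242, so δQ = 0.128 × 242 = 31.0.

242 ± 31.0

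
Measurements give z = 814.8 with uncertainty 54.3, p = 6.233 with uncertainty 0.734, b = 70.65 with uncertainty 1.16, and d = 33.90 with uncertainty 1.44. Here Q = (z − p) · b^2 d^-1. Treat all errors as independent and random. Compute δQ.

Let u = z − p = 808.6. δu = √(δz² + δp²) = √(2950 + 0.539) = 54.3, so δu/u = 0.0672.
Q is then a monomial in u, b, d:
δQ/Q = √((δu/u)² + (2·δb/b)² + (-1·δd/d)²) = √(0.00451 + 0.00108 + 0.00180) = 0.0860
Q = 119100, so δQ = 0.0860 × 119100 = 10200.

10200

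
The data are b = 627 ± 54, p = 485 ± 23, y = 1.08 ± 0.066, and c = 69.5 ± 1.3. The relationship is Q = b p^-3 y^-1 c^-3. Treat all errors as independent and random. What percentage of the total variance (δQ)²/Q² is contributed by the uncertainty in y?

10.8%

(δQ/Q)² = (1·δb/b)² + (-3·δp/p)² + (-1·δy/y)² + (-3·δc/c)²
  b term: (1×0.0861)² = 0.00742
  p term: (-3×0.0474)² = 0.0202
  y term: (-1×0.0611)² = 0.00373
  c term: (-3×0.0187)² = 0.00315
Total = 0.0345. Share from y = 0.00373/0.0345 = 0.108.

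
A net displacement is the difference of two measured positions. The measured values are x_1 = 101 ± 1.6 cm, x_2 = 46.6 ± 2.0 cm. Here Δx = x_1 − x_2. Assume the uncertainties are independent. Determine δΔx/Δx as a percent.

Δx is a linear combination, so absolute uncertainties add in quadrature:
  (δx_1)² = 2.56;  (δx_2)² = 4.00
δΔx = √(6.56) = 2.56 cm
Δx = 54.4 cm, so δΔx/Δx = 2.56/54.4 = 0.0471.

4.71%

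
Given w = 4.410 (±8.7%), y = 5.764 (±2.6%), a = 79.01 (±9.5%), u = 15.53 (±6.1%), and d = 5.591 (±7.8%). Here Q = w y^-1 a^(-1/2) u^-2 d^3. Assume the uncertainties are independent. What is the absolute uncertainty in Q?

Since Q is a product/quotient, work with relative uncertainties:
  (1·δw/w)² = (1×0.0870)² = 0.00757;  (-1·δy/y)² = (-1×0.0260)² = 0.000676;  (−½·δa/a)² = (-0.5×0.0950)² = 0.00226;  (-2·δu/u)² = (-2×0.0610)² = 0.0149;  (3·δd/d)² = (3×0.0780)² = 0.0548
δQ/Q = √(0.0801) = 0.283
Q = 0.06237, so δQ = 0.283 × 0.06237 = 0.0177.

0.0177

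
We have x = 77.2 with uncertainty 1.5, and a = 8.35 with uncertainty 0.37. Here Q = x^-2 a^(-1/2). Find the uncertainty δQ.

2.6e-06

Since Q is a product/quotient, work with relative uncertainties:
  (-2·δx/x)² = (-2×0.0194)² = 0.00151;  (−½·δa/a)² = (-0.5×0.0443)² = 0.000491
δQ/Q = √(0.00200) = 0.0447
Q = 5.81e-05, so δQ = 0.0447 × 5.81e-05 = 2.6e-06.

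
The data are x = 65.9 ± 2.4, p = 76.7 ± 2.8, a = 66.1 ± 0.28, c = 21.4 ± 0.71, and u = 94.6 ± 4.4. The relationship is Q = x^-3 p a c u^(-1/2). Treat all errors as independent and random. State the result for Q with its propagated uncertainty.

Each factor contributes (exponent × relative error)² to (δQ/Q)²:
  (-3·δx/x)² = (-3×0.0364)² = 0.0119;  (1·δp/p)² = (1×0.0365)² = 0.00133;  (1·δa/a)² = (1×0.00424)² = 1.79e-05;  (1·δc/c)² = (1×0.0332)² = 0.00110;  (−½·δu/u)² = (-0.5×0.0465)² = 0.000541
δQ/Q = √(0.0149) = 0.122
Q = 0.0390, so δQ = 0.122 × 0.0390 = 0.00476.

0.0390 ± 0.00476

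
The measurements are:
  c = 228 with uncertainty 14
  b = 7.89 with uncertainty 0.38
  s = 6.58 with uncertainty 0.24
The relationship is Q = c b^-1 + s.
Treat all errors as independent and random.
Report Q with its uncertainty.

35.5 ± 2.27

Let p = c·b^-1 = 28.9. δp/p = √((1·δc/c)² + (-1·δb/b)²) = √(0.00377 + 0.00232) = 0.0780, so δp = 2.26.
Q = p + s: δQ = √(δp² + δs²) = √(5.09 + 0.0576) = 2.27
Q = 35.5.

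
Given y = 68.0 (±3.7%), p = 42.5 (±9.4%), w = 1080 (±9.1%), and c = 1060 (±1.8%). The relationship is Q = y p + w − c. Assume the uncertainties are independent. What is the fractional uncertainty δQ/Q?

0.106

Let h = y·p = 2890. δh/h = √((1·δy/y)² + (1·δp/p)²) = √(0.00137 + 0.00884) = 0.101, so δh = 292.
Q = h + w − c: δQ = √(δh² + δw² + δc²) = √(85200 + 9660 + 364) = 309
Q = 2910, so δQ/Q = 309/2910 = 0.106.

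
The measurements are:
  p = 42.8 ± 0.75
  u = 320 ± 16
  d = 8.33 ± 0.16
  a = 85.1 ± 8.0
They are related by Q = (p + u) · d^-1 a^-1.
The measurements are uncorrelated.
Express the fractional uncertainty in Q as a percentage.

10.6%

Let w = p + u = 363. δw = √(δp² + δu²) = √(0.562 + 256) = 16.0, so δw/w = 0.0441.
Q is then a monomial in w, d, a:
δQ/Q = √((δw/w)² + (-1·δd/d)² + (-1·δa/a)²) = √(0.00195 + 0.000369 + 0.00884) = 0.106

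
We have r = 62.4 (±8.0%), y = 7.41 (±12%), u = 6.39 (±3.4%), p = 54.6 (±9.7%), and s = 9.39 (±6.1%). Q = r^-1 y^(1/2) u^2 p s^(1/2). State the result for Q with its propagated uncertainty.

Q is a product of powers, so relative uncertainties combine in quadrature:
  (-1·δr/r)² = (-1×0.0800)² = 0.00640;  (½·δy/y)² = (0.5×0.120)² = 0.00360;  (2·δu/u)² = (2×0.0340)² = 0.00462;  (1·δp/p)² = (1×0.0970)² = 0.00941;  (½·δs/s)² = (0.5×0.0610)² = 0.000930
δQ/Q = √(0.0250) = 0.158
Q = 298, so δQ = 0.158 × 298 = 47.1.

298 ± 47.1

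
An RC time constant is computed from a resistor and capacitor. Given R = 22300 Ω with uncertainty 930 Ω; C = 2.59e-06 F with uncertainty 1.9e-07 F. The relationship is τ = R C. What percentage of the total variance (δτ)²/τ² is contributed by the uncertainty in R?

(δτ/τ)² = (1·δR/R)² + (1·δC/C)²
  R term: (1×0.0417)² = 0.00174
  C term: (1×0.0734)² = 0.00538
Total = 0.00712. Share from R = 0.00174/0.00712 = 0.244.

24.4%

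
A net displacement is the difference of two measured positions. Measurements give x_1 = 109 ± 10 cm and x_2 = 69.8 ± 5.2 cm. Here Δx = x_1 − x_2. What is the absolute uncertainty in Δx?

11.3 cm

For a sum/difference, combine absolute errors in quadrature:
  (δx_1)² = 100;  (δx_2)² = 27.0
δΔx = √(127) = 11.3 cm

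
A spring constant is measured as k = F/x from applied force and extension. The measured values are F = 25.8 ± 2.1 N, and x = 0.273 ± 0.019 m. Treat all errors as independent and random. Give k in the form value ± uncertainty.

94.5 ± 10.1 N/m

k is a product of powers, so relative uncertainties combine in quadrature:
  (1·δF/F)² = (1×0.0814)² = 0.00663;  (-1·δx/x)² = (-1×0.0696)² = 0.00484
δk/k = √(0.0115) = 0.107
k = 94.5 N/m, so δk = 0.107 × 94.5 = 10.1 N/m.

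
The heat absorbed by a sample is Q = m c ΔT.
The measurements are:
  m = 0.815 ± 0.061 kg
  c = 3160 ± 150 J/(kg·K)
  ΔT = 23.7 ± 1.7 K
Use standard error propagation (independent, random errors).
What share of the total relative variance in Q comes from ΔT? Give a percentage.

(δQ/Q)² = (1·δm/m)² + (1·δc/c)² + (1·δΔT/ΔT)²
  m term: (1×0.0748)² = 0.00560
  c term: (1×0.0475)² = 0.00225
  ΔT term: (1×0.0717)² = 0.00515
Total = 0.0130. Share from ΔT = 0.00515/0.0130 = 0.396.

39.6%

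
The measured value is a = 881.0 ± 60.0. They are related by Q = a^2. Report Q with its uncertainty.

Q ∝ a^2, so δQ/Q = |2| · δa/a = 2 × 0.0681 = 0.136.
Q = 776200, so δQ = 0.136 × 776200 = 1.06e+05.

(7.762 ± 1.06) × 10^5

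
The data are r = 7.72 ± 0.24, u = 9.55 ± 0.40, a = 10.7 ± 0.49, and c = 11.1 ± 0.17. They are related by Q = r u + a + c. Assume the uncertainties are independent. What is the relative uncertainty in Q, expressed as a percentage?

4.06%

Let p = r·u = 73.7. δp/p = √((1·δr/r)² + (1·δu/u)²) = √(0.000966 + 0.00175) = 0.0522, so δp = 3.85.
Q = p + a + c: δQ = √(δp² + δa² + δc²) = √(14.8 + 0.240 + 0.0289) = 3.88
Q = 95.5, so δQ/Q = 3.88/95.5 = 0.0406.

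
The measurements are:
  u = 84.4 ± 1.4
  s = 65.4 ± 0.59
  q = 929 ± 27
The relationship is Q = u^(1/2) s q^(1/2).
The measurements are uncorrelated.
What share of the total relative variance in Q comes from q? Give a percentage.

(δQ/Q)² = (½·δu/u)² + (1·δs/s)² + (½·δq/q)²
  u term: (0.5×0.0166)² = 6.88e-05
  s term: (1×0.00902)² = 8.14e-05
  q term: (0.5×0.0291)² = 0.000211
Total = 0.000361. Share from q = 0.000211/0.000361 = 0.584.

58.4%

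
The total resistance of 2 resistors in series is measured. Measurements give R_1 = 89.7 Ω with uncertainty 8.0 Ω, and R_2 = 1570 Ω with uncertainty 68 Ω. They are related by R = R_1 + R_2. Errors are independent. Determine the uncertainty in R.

Absolute uncertainties add in quadrature for a linear combination:
  (δR_1)² = 64.0;  (δR_2)² = 4620
δR = √(4690) = 68.5 Ω

68.5 Ω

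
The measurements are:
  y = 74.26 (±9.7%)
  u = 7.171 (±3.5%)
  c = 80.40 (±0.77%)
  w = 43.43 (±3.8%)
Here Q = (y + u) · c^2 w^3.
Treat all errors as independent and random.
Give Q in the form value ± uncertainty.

Let h = y + u = 81.43. δh = √(δy² + δu²) = √(51.9 + 0.0630) = 7.21, so δh/h = 0.0885.
Q is then a monomial in h, c, w:
δQ/Q = √((δh/h)² + (2·δc/c)² + (3·δw/w)²) = √(0.00783 + 0.000237 + 0.0130) = 0.145
Q = 4.312e+10, so δQ = 0.145 × 4.312e+10 = 6.26e+09.

(4.312 ± 0.626) × 10^10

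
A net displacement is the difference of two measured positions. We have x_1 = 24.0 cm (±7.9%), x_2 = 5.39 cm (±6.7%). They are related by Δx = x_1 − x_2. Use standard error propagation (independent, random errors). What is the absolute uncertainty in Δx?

For a sum/difference, combine absolute errors in quadrature:
  (δx_1)² = 3.59;  (δx_2)² = 0.130
δΔx = √(3.73) = 1.93 cm

1.93 cm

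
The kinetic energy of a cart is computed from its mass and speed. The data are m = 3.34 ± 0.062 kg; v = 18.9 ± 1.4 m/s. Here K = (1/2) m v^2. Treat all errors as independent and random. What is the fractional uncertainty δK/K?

0.149

K is a product of powers, so relative uncertainties combine in quadrature:
  (1·δm/m)² = (1×0.0186)² = 0.000345;  (2·δv/v)² = (2×0.0741)² = 0.0219
δK/K = √(0.0223) = 0.149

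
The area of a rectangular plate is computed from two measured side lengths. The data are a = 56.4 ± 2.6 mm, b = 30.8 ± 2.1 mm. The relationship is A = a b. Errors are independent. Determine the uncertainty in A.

Products/powers → add relative errors in quadrature, weighted by exponent:
  (1·δa/a)² = (1×0.0461)² = 0.00213;  (1·δb/b)² = (1×0.0682)² = 0.00465
δA/A = √(0.00677) = 0.0823
A = 1740 mm^2, so δA = 0.0823 × 1740 = 143 mm^2.

143 mm^2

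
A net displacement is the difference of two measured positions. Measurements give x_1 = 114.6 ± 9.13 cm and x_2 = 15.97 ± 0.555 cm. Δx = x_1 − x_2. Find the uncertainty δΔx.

Δx is a linear combination, so absolute uncertainties add in quadrature:
  (δx_1)² = 83.4;  (δx_2)² = 0.308
δΔx = √(83.7) = 9.15 cm

9.15 cm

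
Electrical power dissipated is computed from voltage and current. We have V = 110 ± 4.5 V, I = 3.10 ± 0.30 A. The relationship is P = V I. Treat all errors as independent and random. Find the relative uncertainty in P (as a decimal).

0.105

Products/powers → add relative errors in quadrature, weighted by exponent:
  (1·δV/V)² = (1×0.0409)² = 0.00167;  (1·δI/I)² = (1×0.0968)² = 0.00937
δP/P = √(0.0110) = 0.105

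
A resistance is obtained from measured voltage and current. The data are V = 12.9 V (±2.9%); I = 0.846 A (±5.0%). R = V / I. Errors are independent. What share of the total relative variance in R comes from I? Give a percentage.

74.8%

(δR/R)² = (1·δV/V)² + (-1·δI/I)²
  V term: (1×0.0290)² = 0.000841
  I term: (-1×0.0500)² = 0.00250
Total = 0.00334. Share from I = 0.00250/0.00334 = 0.748.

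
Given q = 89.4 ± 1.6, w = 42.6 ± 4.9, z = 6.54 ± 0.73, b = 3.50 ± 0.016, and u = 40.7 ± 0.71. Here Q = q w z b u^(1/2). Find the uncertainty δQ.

89900

Each factor contributes (exponent × relative error)² to (δQ/Q)²:
  (1·δq/q)² = (1×0.0179)² = 0.000320;  (1·δw/w)² = (1×0.115)² = 0.0132;  (1·δz/z)² = (1×0.112)² = 0.0125;  (1·δb/b)² = (1×0.00457)² = 2.09e-05;  (½·δu/u)² = (0.5×0.0174)² = 7.61e-05
δQ/Q = √(0.0261) = 0.162
Q = 5.56e+05, so δQ = 0.162 × 5.56e+05 = 89900.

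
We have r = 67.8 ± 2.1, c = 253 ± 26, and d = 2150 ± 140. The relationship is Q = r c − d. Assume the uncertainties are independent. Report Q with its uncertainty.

Let p = r·c = 17200. δp/p = √((1·δr/r)² + (1·δc/c)²) = √(0.000959 + 0.0106) = 0.107, so δp = 1840.
Q = p − d: δQ = √(δp² + δd²) = √(3.39e+06 + 19600) = 1850
Q = 15000.

15000 ± 1850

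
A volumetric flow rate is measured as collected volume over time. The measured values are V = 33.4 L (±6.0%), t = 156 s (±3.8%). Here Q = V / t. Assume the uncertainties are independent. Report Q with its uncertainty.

Q is a product of powers, so relative uncertainties combine in quadrature:
  (1·δV/V)² = (1×0.0600)² = 0.00360;  (-1·δt/t)² = (-1×0.0380)² = 0.00144
δQ/Q = √(0.00504) = 0.0710
Q = 0.214 L/s, so δQ = 0.0710 × 0.214 = 0.0152 L/s.

0.214 ± 0.0152 L/s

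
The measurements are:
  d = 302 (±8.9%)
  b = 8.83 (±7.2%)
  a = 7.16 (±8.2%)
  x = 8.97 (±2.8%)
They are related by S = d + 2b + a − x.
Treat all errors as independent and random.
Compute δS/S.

Absolute uncertainties add in quadrature for a linear combination:
  (δd)² = 722;  (2·δb)² = 1.62;  (δa)² = 0.345;  (δx)² = 0.0631
δS = √(724) = 26.9
S = 318, so δS/S = 26.9/318 = 0.0847.

0.0847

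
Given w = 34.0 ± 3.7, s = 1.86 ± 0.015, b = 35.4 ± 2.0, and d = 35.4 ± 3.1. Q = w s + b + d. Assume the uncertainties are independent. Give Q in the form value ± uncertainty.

Let p = w·s = 63.2. δp/p = √((1·δw/w)² + (1·δs/s)²) = √(0.0118 + 6.5e-05) = 0.109, so δp = 6.90.
Q = p + b + d: δQ = √(δp² + δb² + δd²) = √(47.6 + 4.00 + 9.61) = 7.83
Q = 134.

134 ± 7.83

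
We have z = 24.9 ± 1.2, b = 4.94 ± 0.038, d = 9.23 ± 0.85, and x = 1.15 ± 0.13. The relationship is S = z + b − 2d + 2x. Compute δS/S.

S is a linear combination, so absolute uncertainties add in quadrature:
  (δz)² = 1.44;  (δb)² = 0.00144;  (2·δd)² = 2.89;  (2·δx)² = 0.0676
δS = √(4.40) = 2.10
S = 13.7, so δS/S = 2.10/13.7 = 0.153.

0.153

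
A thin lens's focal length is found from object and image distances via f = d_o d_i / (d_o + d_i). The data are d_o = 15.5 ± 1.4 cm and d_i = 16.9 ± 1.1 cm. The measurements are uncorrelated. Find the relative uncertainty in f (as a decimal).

0.0565

∂f/∂d_o = (d_i/(d_o+d_i))² = 0.272;  ∂f/∂d_i = (d_o/(d_o+d_i))² = 0.229
δf = √((∂f/∂d_o · δd_o)² + (∂f/∂d_i · δd_i)²) = √(0.145 + 0.0634) = 0.457 cm
f = 8.08 cm, so δf/f = 0.457/8.08 = 0.0565.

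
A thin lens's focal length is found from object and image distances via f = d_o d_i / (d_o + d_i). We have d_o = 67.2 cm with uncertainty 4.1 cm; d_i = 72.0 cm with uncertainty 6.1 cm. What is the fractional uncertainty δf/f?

∂f/∂d_o = (d_i/(d_o+d_i))² = 0.268;  ∂f/∂d_i = (d_o/(d_o+d_i))² = 0.233
δf = √((∂f/∂d_o · δd_o)² + (∂f/∂d_i · δd_i)²) = √(1.20 + 2.02) = 1.80 cm
f = 34.8 cm, so δf/f = 1.80/34.8 = 0.0517.

0.0517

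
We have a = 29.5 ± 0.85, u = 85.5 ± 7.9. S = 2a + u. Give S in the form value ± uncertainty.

Absolute uncertainties add in quadrature for a linear combination:
  (2·δa)² = 2.89;  (δu)² = 62.4
δS = √(65.3) = 8.08
S = 144.

144 ± 8.08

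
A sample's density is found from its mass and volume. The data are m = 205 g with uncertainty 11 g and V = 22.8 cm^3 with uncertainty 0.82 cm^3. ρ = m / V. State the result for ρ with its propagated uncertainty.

For a monomial ρ ∝ m, V^-1, fractional errors add in quadrature:
  (1·δm/m)² = (1×0.0537)² = 0.00288;  (-1·δV/V)² = (-1×0.0360)² = 0.00129
δρ/ρ = √(0.00417) = 0.0646
ρ = 8.99 g/cm^3, so δρ = 0.0646 × 8.99 = 0.581 g/cm^3.

8.99 ± 0.581 g/cm^3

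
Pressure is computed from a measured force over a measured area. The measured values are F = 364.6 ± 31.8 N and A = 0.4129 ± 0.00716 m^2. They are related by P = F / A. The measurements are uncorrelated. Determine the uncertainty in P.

Since P is a product/quotient, work with relative uncertainties:
  (1·δF/F)² = (1×0.0872)² = 0.00761;  (-1·δA/A)² = (-1×0.0173)² = 0.000301
δP/P = √(0.00791) = 0.0889
P = 883.0 Pa, so δP = 0.0889 × 883.0 = 78.5 Pa.

78.5 Pa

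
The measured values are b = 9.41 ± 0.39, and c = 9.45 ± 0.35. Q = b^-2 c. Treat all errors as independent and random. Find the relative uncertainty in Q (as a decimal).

0.0908

Each factor contributes (exponent × relative error)² to (δQ/Q)²:
  (-2·δb/b)² = (-2×0.0414)² = 0.00687;  (1·δc/c)² = (1×0.0370)² = 0.00137
δQ/Q = √(0.00824) = 0.0908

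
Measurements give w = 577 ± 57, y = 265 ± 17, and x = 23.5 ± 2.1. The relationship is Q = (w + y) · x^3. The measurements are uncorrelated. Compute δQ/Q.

0.277

Let u = w + y = 842. δu = √(δw² + δy²) = √(3250 + 289) = 59.5, so δu/u = 0.0706.
Q is then a monomial in u, x:
δQ/Q = √((δu/u)² + (3·δx/x)²) = √(0.00499 + 0.0719) = 0.277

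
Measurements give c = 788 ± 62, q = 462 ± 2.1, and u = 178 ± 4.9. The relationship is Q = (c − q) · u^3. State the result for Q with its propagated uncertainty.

Let w = c − q = 326. δw = √(δc² + δq²) = √(3840 + 4.41) = 62.0, so δw/w = 0.190.
Q is then a monomial in w, u:
δQ/Q = √((δw/w)² + (3·δu/u)²) = √(0.0362 + 0.00682) = 0.207
Q = 1.84e+09, so δQ = 0.207 × 1.84e+09 = 3.81e+08.

(1.84 ± 0.381) × 10^9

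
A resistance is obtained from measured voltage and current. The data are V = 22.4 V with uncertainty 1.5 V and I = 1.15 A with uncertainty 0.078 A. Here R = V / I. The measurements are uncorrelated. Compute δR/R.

0.0953

Since R is a product/quotient, work with relative uncertainties:
  (1·δV/V)² = (1×0.0670)² = 0.00448;  (-1·δI/I)² = (-1×0.0678)² = 0.00460
δR/R = √(0.00908) = 0.0953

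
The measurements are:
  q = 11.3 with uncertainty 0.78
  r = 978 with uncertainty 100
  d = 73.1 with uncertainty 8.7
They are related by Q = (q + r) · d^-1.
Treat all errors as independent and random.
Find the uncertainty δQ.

Let u = q + r = 989. δu = √(δq² + δr²) = √(0.608 + 10000) = 100, so δu/u = 0.101.
Q is then a monomial in u, d:
δQ/Q = √((δu/u)² + (-1·δd/d)²) = √(0.0102 + 0.0142) = 0.156
Q = 13.5, so δQ = 0.156 × 13.5 = 2.11.

2.11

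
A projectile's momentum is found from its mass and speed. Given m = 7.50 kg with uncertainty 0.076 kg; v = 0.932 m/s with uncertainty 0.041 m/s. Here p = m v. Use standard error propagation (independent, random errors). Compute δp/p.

0.0451

Products/powers → add relative errors in quadrature, weighted by exponent:
  (1·δm/m)² = (1×0.0101)² = 0.000103;  (1·δv/v)² = (1×0.0440)² = 0.00194
δp/p = √(0.00204) = 0.0451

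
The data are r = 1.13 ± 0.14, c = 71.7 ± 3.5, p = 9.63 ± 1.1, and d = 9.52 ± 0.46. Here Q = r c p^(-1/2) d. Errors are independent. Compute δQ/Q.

0.153

Products/powers → add relative errors in quadrature, weighted by exponent:
  (1·δr/r)² = (1×0.124)² = 0.0153;  (1·δc/c)² = (1×0.0488)² = 0.00238;  (−½·δp/p)² = (-0.5×0.114)² = 0.00326;  (1·δd/d)² = (1×0.0483)² = 0.00233
δQ/Q = √(0.0233) = 0.153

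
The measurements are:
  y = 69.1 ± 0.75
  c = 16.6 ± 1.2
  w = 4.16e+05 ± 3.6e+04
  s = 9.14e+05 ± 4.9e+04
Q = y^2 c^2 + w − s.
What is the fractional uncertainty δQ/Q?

0.247

Let p = y^2·c^2 = 1.32e+06. δp/p = √((2·δy/y)² + (2·δc/c)²) = √(0.000471 + 0.0209) = 0.146, so δp = 1.92e+05.
Q = p + w − s: δQ = √(δp² + δw² + δs²) = √(3.7e+10 + 1.3e+09 + 2.4e+09) = 2.02e+05
Q = 8.18e+05, so δQ/Q = 2.02e+05/8.18e+05 = 0.247.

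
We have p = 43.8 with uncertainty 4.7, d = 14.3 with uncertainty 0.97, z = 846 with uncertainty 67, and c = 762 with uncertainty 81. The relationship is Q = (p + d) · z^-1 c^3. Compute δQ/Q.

0.339

Let u = p + d = 58.1. δu = √(δp² + δd²) = √(22.1 + 0.941) = 4.80, so δu/u = 0.0826.
Q is then a monomial in u, z, c:
δQ/Q = √((δu/u)² + (-1·δz/z)² + (3·δc/c)²) = √(0.00682 + 0.00627 + 0.102) = 0.339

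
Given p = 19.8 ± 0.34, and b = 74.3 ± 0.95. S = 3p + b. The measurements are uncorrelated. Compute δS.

For a sum/difference, combine absolute errors in quadrature:
  (3·δp)² = 1.04;  (δb)² = 0.902
δS = √(1.94) = 1.39

1.39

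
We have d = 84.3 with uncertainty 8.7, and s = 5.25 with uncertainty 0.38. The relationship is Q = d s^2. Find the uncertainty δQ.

413

Each factor contributes (exponent × relative error)² to (δQ/Q)²:
  (1·δd/d)² = (1×0.103)² = 0.0107;  (2·δs/s)² = (2×0.0724)² = 0.0210
δQ/Q = √(0.0316) = 0.178
Q = 2320, so δQ = 0.178 × 2320 = 413.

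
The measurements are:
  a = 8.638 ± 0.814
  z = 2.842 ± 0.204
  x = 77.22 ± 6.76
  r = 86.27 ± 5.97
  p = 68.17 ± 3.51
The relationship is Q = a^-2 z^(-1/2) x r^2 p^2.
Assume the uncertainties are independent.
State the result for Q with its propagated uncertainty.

Since Q is a product/quotient, work with relative uncertainties:
  (-2·δa/a)² = (-2×0.0942)² = 0.0355;  (−½·δz/z)² = (-0.5×0.0718)² = 0.00129;  (1·δx/x)² = (1×0.0875)² = 0.00766;  (2·δr/r)² = (2×0.0692)² = 0.0192;  (2·δp/p)² = (2×0.0515)² = 0.0106
δQ/Q = √(0.0742) = 0.272
Q = 2.123e+07, so δQ = 0.272 × 2.123e+07 = 5.78e+06.

(2.123 ± 0.578) × 10^7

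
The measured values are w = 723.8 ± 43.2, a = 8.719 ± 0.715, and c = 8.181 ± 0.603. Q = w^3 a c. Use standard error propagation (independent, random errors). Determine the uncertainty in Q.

5.69e+09

Relative error in a monomial: (δQ/Q)² = Σ (nᵢ · δxᵢ/xᵢ)².
  (3·δw/w)² = (3×0.0597)² = 0.0321;  (1·δa/a)² = (1×0.0820)² = 0.00672;  (1·δc/c)² = (1×0.0737)² = 0.00543
δQ/Q = √(0.0442) = 0.210
Q = 2.705e+10, so δQ = 0.210 × 2.705e+10 = 5.69e+09.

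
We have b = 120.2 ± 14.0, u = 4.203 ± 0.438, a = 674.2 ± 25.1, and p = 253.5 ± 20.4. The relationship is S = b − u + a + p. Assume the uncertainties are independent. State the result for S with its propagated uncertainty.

Sums and differences: (δS)² = Σ (cᵢ δxᵢ)².
  (δb)² = 196;  (δu)² = 0.192;  (δa)² = 630;  (δp)² = 416
δS = √(1240) = 35.2
S = 1044.

1044 ± 35.2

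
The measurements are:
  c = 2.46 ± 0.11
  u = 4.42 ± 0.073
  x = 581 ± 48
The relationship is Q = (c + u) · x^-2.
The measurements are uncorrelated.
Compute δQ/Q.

Let w = c + u = 6.88. δw = √(δc² + δu²) = √(0.0121 + 0.00533) = 0.132, so δw/w = 0.0192.
Q is then a monomial in w, x:
δQ/Q = √((δw/w)² + (-2·δx/x)²) = √(0.000368 + 0.0273) = 0.166

0.166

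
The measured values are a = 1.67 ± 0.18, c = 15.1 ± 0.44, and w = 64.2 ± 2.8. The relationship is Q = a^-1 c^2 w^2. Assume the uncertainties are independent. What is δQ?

84600

For a monomial Q ∝ a^-1, c^2, w^2, fractional errors add in quadrature:
  (-1·δa/a)² = (-1×0.108)² = 0.0116;  (2·δc/c)² = (2×0.0291)² = 0.00340;  (2·δw/w)² = (2×0.0436)² = 0.00761
δQ/Q = √(0.0226) = 0.150
Q = 5.63e+05, so δQ = 0.150 × 5.63e+05 = 84600.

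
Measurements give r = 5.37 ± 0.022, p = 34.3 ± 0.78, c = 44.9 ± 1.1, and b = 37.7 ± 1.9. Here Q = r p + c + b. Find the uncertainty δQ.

Let w = r·p = 184. δw/w = √((1·δr/r)² + (1·δp/p)²) = √(1.68e-05 + 0.000517) = 0.0231, so δw = 4.26.
Q = w + c + b: δQ = √(δw² + δc² + δb²) = √(18.1 + 1.21 + 3.61) = 4.79

4.79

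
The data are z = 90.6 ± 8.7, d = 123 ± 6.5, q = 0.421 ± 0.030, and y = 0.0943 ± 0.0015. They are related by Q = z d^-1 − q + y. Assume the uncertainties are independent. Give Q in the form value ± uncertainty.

Let p = z·d^-1 = 0.737. δp/p = √((1·δz/z)² + (-1·δd/d)²) = √(0.00922 + 0.00279) = 0.110, so δp = 0.0807.
Q = p − q + y: δQ = √(δp² + δq² + δy²) = √(0.00652 + 0.000900 + 2.25e-06) = 0.0861
Q = 0.410.

0.410 ± 0.0861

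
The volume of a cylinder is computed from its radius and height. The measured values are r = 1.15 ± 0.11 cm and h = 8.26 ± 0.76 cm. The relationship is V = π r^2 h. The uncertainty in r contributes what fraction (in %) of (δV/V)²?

81.2%

(δV/V)² = (2·δr/r)² + (1·δh/h)²
  r term: (2×0.0957)² = 0.0366
  h term: (1×0.0920)² = 0.00847
Total = 0.0451. Share from r = 0.0366/0.0451 = 0.812.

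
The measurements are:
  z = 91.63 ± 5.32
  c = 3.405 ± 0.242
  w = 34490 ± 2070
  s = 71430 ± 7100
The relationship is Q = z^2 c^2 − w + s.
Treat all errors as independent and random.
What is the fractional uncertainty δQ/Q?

0.144

Let p = z^2·c^2 = 97340. δp/p = √((2·δz/z)² + (2·δc/c)²) = √(0.0135 + 0.0202) = 0.184, so δp = 17900.
Q = p − w + s: δQ = √(δp² + δw² + δs²) = √(3.19e+08 + 4.28e+06 + 5.04e+07) = 19300
Q = 134300, so δQ/Q = 19300/134300 = 0.144.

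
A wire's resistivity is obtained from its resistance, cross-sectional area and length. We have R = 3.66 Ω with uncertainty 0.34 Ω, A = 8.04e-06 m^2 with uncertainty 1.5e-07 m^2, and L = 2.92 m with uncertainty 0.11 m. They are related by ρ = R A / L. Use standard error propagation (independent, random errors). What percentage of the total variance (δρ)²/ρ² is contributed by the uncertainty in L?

13.6%

(δρ/ρ)² = (1·δR/R)² + (1·δA/A)² + (-1·δL/L)²
  R term: (1×0.0929)² = 0.00863
  A term: (1×0.0187)² = 0.000348
  L term: (-1×0.0377)² = 0.00142
Total = 0.0104. Share from L = 0.00142/0.0104 = 0.136.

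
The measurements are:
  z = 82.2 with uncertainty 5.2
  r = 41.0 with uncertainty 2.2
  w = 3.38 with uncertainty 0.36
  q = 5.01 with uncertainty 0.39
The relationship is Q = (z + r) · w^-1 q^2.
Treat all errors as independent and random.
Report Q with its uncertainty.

Let u = z + r = 123. δu = √(δz² + δr²) = √(27.0 + 4.84) = 5.65, so δu/u = 0.0458.
Q is then a monomial in u, w, q:
δQ/Q = √((δu/u)² + (-1·δw/w)² + (2·δq/q)²) = √(0.00210 + 0.0113 + 0.0242) = 0.194
Q = 915, so δQ = 0.194 × 915 = 178.

915 ± 178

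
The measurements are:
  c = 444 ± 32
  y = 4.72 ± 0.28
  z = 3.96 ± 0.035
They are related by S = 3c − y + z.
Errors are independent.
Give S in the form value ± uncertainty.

1330 ± 96.0

Sums and differences: (δS)² = Σ (cᵢ δxᵢ)².
  (3·δc)² = 9220;  (δy)² = 0.0784;  (δz)² = 0.00123
δS = √(9220) = 96.0
S = 1330.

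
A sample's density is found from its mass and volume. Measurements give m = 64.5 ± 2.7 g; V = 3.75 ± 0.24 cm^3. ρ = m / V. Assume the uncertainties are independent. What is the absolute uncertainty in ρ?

1.32 g/cm^3

Products/powers → add relative errors in quadrature, weighted by exponent:
  (1·δm/m)² = (1×0.0419)² = 0.00175;  (-1·δV/V)² = (-1×0.0640)² = 0.00410
δρ/ρ = √(0.00585) = 0.0765
ρ = 17.2 g/cm^3, so δρ = 0.0765 × 17.2 = 1.32 g/cm^3.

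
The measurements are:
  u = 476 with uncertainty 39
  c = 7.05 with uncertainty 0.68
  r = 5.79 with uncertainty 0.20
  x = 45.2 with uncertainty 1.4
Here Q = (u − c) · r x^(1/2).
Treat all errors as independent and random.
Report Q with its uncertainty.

Let w = u − c = 469. δw = √(δu² + δc²) = √(1520 + 0.462) = 39.0, so δw/w = 0.0832.
Q is then a monomial in w, r, x:
δQ/Q = √((δw/w)² + (1·δr/r)² + (½·δx/x)²) = √(0.00692 + 0.00119 + 0.000240) = 0.0914
Q = 18300, so δQ = 0.0914 × 18300 = 1670.

18300 ± 1670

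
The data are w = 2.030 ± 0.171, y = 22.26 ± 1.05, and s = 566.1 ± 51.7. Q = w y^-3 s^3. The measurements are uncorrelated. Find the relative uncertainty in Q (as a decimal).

0.320

Each factor contributes (exponent × relative error)² to (δQ/Q)²:
  (1·δw/w)² = (1×0.0842)² = 0.00710;  (-3·δy/y)² = (-3×0.0472)² = 0.0200;  (3·δs/s)² = (3×0.0913)² = 0.0751
δQ/Q = √(0.102) = 0.320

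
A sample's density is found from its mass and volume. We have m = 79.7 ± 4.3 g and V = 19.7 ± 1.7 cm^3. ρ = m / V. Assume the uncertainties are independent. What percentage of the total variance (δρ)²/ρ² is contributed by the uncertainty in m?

(δρ/ρ)² = (1·δm/m)² + (-1·δV/V)²
  m term: (1×0.0540)² = 0.00291
  V term: (-1×0.0863)² = 0.00745
Total = 0.0104. Share from m = 0.00291/0.0104 = 0.281.

28.1%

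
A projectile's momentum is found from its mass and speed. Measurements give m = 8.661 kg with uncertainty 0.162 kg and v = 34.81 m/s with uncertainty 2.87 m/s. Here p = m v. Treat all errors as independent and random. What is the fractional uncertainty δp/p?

0.0845

Each factor contributes (exponent × relative error)² to (δp/p)²:
  (1·δm/m)² = (1×0.0187)² = 0.000350;  (1·δv/v)² = (1×0.0824)² = 0.00680
δp/p = √(0.00715) = 0.0845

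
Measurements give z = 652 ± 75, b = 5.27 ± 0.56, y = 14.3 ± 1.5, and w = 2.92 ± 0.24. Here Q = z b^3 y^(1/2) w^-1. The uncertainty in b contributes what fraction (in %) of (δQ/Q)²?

(δQ/Q)² = (1·δz/z)² + (3·δb/b)² + (½·δy/y)² + (-1·δw/w)²
  z term: (1×0.115)² = 0.0132
  b term: (3×0.106)² = 0.102
  y term: (0.5×0.105)² = 0.00275
  w term: (-1×0.0822)² = 0.00676
Total = 0.124. Share from b = 0.102/0.124 = 0.817.

81.7%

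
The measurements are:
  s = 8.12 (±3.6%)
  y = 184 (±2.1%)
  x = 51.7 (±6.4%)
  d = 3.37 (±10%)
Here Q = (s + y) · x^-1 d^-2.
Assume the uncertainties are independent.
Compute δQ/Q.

Let u = s + y = 192. δu = √(δs² + δy²) = √(0.0855 + 14.9) = 3.88, so δu/u = 0.0202.
Q is then a monomial in u, x, d:
δQ/Q = √((δu/u)² + (-1·δx/x)² + (-2·δd/d)²) = √(0.000407 + 0.00410 + 0.0400) = 0.211

0.211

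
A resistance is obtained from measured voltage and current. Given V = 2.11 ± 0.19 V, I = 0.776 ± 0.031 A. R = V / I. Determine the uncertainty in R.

0.268 Ω

R is a product of powers, so relative uncertainties combine in quadrature:
  (1·δV/V)² = (1×0.0900)² = 0.00811;  (-1·δI/I)² = (-1×0.0399)² = 0.00160
δR/R = √(0.00970) = 0.0985
R = 2.72 Ω, so δR = 0.0985 × 2.72 = 0.268 Ω.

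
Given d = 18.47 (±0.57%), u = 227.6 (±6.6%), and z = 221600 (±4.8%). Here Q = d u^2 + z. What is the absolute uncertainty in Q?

1.27e+05

Let p = d·u^2 = 956800. δp/p = √((1·δd/d)² + (2·δu/u)²) = √(3.25e-05 + 0.0174) = 0.132, so δp = 1.26e+05.
Q = p + z: δQ = √(δp² + δz²) = √(1.6e+10 + 1.13e+08) = 1.27e+05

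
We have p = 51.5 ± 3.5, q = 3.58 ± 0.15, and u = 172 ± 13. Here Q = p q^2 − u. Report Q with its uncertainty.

Let w = p·q^2 = 660. δw/w = √((1·δp/p)² + (2·δq/q)²) = √(0.00462 + 0.00702) = 0.108, so δw = 71.2.
Q = w − u: δQ = √(δw² + δu²) = √(5070 + 169) = 72.4
Q = 488.

488 ± 72.4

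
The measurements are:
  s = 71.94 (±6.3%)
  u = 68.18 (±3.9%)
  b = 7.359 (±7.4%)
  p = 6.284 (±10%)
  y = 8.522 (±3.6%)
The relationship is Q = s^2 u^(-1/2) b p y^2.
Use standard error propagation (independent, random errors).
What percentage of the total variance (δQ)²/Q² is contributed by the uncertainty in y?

14.0%

(δQ/Q)² = (2·δs/s)² + (−½·δu/u)² + (1·δb/b)² + (1·δp/p)² + (2·δy/y)²
  s term: (2×0.0630)² = 0.0159
  u term: (-0.5×0.0390)² = 0.000380
  b term: (1×0.0740)² = 0.00548
  p term: (1×0.100)² = 0.0100
  y term: (2×0.0360)² = 0.00518
Total = 0.0369. Share from y = 0.00518/0.0369 = 0.140.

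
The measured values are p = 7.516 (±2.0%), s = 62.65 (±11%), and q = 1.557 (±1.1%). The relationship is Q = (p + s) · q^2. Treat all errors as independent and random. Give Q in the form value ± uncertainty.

170.1 ± 17.1

Let u = p + s = 70.17. δu = √(δp² + δs²) = √(0.0226 + 47.5) = 6.89, so δu/u = 0.0982.
Q is then a monomial in u, q:
δQ/Q = √((δu/u)² + (2·δq/q)²) = √(0.00965 + 0.000484) = 0.101
Q = 170.1, so δQ = 0.101 × 170.1 = 17.1.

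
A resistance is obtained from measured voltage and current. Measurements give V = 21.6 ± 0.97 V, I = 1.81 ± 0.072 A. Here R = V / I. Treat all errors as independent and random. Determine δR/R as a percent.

6.00%

R is a product of powers, so relative uncertainties combine in quadrature:
  (1·δV/V)² = (1×0.0449)² = 0.00202;  (-1·δI/I)² = (-1×0.0398)² = 0.00158
δR/R = √(0.00360) = 0.0600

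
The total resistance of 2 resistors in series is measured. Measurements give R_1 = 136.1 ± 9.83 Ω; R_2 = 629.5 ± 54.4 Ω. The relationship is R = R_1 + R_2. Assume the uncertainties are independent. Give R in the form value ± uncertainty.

765.6 ± 55.3 Ω

Absolute uncertainties add in quadrature for a linear combination:
  (δR_1)² = 96.6;  (δR_2)² = 2960
δR = √(3060) = 55.3 Ω
R = 765.6 Ω.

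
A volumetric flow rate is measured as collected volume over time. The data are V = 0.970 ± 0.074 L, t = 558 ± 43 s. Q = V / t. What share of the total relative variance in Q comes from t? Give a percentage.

50.5%

(δQ/Q)² = (1·δV/V)² + (-1·δt/t)²
  V term: (1×0.0763)² = 0.00582
  t term: (-1×0.0771)² = 0.00594
Total = 0.0118. Share from t = 0.00594/0.0118 = 0.505.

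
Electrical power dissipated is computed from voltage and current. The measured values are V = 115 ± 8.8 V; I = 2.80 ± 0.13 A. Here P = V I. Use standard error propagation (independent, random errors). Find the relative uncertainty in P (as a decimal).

Since P is a product/quotient, work with relative uncertainties:
  (1·δV/V)² = (1×0.0765)² = 0.00586;  (1·δI/I)² = (1×0.0464)² = 0.00216
δP/P = √(0.00801) = 0.0895

0.0895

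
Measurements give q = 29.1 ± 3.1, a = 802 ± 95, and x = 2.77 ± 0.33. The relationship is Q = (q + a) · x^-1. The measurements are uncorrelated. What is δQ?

49.5

Let u = q + a = 831. δu = √(δq² + δa²) = √(9.61 + 9020) = 95.1, so δu/u = 0.114.
Q is then a monomial in u, x:
δQ/Q = √((δu/u)² + (-1·δx/x)²) = √(0.0131 + 0.0142) = 0.165
Q = 300, so δQ = 0.165 × 300 = 49.5.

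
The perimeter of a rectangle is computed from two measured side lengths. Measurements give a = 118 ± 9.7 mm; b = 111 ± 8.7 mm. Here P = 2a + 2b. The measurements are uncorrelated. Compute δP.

26.1 mm

P is a linear combination, so absolute uncertainties add in quadrature:
  (2·δa)² = 376;  (2·δb)² = 303
δP = √(679) = 26.1 mm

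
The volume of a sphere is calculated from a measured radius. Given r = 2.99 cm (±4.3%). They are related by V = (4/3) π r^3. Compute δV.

Since V is a product/quotient, work with relative uncertainties:
  (3·δr/r)² = (3×0.0430)² = 0.0166
δV/V = √(0.0166) = 0.129
V = 112 cm^3, so δV = 0.129 × 112 = 14.4 cm^3.

14.4 cm^3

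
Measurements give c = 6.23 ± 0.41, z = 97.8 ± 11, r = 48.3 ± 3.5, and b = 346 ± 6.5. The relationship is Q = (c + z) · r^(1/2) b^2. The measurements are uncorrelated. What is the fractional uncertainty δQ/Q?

Let u = c + z = 104. δu = √(δc² + δz²) = √(0.168 + 121) = 11.0, so δu/u = 0.106.
Q is then a monomial in u, r, b:
δQ/Q = √((δu/u)² + (½·δr/r)² + (2·δb/b)²) = √(0.0112 + 0.00131 + 0.00141) = 0.118

0.118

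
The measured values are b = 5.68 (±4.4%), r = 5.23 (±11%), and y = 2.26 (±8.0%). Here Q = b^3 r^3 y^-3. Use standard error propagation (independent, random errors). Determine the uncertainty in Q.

Relative error in a monomial: (δQ/Q)² = Σ (nᵢ · δxᵢ/xᵢ)².
  (3·δb/b)² = (3×0.0440)² = 0.0174;  (3·δr/r)² = (3×0.110)² = 0.109;  (-3·δy/y)² = (-3×0.0800)² = 0.0576
δQ/Q = √(0.184) = 0.429
Q = 2270, so δQ = 0.429 × 2270 = 974.

974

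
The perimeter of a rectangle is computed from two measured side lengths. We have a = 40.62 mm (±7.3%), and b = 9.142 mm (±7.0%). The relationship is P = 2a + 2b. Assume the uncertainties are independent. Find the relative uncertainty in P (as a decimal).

For a sum/difference, combine absolute errors in quadrature:
  (2·δa)² = 35.2;  (2·δb)² = 1.64
δP = √(36.8) = 6.07 mm
P = 99.52 mm, so δP/P = 6.07/99.52 = 0.0610.

0.0610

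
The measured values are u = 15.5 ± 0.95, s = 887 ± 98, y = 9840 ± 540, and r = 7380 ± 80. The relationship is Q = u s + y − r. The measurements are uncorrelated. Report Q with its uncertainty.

Let p = u·s = 13700. δp/p = √((1·δu/u)² + (1·δs/s)²) = √(0.00376 + 0.0122) = 0.126, so δp = 1740.
Q = p + y − r: δQ = √(δp² + δy² + δr²) = √(3.02e+06 + 2.92e+05 + 6400) = 1820
Q = 16200.

16200 ± 1820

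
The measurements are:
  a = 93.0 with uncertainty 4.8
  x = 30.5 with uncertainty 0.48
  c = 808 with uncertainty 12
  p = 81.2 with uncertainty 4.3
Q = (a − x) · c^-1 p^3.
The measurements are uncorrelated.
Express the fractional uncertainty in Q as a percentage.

17.7%

Let u = a − x = 62.5. δu = √(δa² + δx²) = √(23.0 + 0.230) = 4.82, so δu/u = 0.0772.
Q is then a monomial in u, c, p:
δQ/Q = √((δu/u)² + (-1·δc/c)² + (3·δp/p)²) = √(0.00596 + 0.000221 + 0.0252) = 0.177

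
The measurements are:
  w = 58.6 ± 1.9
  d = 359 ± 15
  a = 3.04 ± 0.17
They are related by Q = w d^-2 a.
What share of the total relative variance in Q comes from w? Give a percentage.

(δQ/Q)² = (1·δw/w)² + (-2·δd/d)² + (1·δa/a)²
  w term: (1×0.0324)² = 0.00105
  d term: (-2×0.0418)² = 0.00698
  a term: (1×0.0559)² = 0.00313
Total = 0.0112. Share from w = 0.00105/0.0112 = 0.0942.

9.42%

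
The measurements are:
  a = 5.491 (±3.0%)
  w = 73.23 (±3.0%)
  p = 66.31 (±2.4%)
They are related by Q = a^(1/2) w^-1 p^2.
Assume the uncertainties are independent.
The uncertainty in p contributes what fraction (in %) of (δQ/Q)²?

67.2%

(δQ/Q)² = (½·δa/a)² + (-1·δw/w)² + (2·δp/p)²
  a term: (0.5×0.0300)² = 0.000225
  w term: (-1×0.0300)² = 0.000900
  p term: (2×0.0240)² = 0.00230
Total = 0.00343. Share from p = 0.00230/0.00343 = 0.672.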